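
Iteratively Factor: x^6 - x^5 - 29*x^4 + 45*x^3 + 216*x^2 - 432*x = (x - 3)*(x^5 + 2*x^4 - 23*x^3 - 24*x^2 + 144*x) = x*(x - 3)*(x^4 + 2*x^3 - 23*x^2 - 24*x + 144) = x*(x - 3)^2*(x^3 + 5*x^2 - 8*x - 48) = x*(x - 3)^3*(x^2 + 8*x + 16) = x*(x - 3)^3*(x + 4)*(x + 4)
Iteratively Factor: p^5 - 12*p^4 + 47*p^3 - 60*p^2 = (p)*(p^4 - 12*p^3 + 47*p^2 - 60*p) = p*(p - 3)*(p^3 - 9*p^2 + 20*p) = p^2*(p - 3)*(p^2 - 9*p + 20) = p^2*(p - 4)*(p - 3)*(p - 5)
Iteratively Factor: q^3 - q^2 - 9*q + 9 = (q - 3)*(q^2 + 2*q - 3) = (q - 3)*(q + 3)*(q - 1)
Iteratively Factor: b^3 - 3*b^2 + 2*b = (b)*(b^2 - 3*b + 2) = b*(b - 2)*(b - 1)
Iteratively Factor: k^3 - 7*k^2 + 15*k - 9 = (k - 3)*(k^2 - 4*k + 3) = (k - 3)*(k - 1)*(k - 3)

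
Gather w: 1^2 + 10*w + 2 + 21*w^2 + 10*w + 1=21*w^2 + 20*w + 4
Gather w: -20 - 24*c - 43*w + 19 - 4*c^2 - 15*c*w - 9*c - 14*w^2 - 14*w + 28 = -4*c^2 - 33*c - 14*w^2 + w*(-15*c - 57) + 27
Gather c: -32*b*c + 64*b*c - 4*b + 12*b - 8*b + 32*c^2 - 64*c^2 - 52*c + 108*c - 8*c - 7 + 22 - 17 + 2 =-32*c^2 + c*(32*b + 48)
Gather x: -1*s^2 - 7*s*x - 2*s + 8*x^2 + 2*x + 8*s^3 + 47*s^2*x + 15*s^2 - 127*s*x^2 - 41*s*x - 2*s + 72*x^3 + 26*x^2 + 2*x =8*s^3 + 14*s^2 - 4*s + 72*x^3 + x^2*(34 - 127*s) + x*(47*s^2 - 48*s + 4)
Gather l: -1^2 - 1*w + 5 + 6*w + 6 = 5*w + 10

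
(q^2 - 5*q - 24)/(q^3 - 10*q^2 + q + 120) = 1/(q - 5)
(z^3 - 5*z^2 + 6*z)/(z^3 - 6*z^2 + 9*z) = (z - 2)/(z - 3)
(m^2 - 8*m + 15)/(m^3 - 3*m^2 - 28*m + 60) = (m^2 - 8*m + 15)/(m^3 - 3*m^2 - 28*m + 60)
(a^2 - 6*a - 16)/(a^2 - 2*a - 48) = (a + 2)/(a + 6)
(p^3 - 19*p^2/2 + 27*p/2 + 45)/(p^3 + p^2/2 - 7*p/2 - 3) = (p^2 - 11*p + 30)/(p^2 - p - 2)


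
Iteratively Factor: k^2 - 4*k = (k)*(k - 4)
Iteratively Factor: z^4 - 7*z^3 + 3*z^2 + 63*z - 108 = (z - 3)*(z^3 - 4*z^2 - 9*z + 36) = (z - 3)^2*(z^2 - z - 12) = (z - 4)*(z - 3)^2*(z + 3)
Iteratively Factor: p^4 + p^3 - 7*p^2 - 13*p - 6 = (p - 3)*(p^3 + 4*p^2 + 5*p + 2) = (p - 3)*(p + 1)*(p^2 + 3*p + 2) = (p - 3)*(p + 1)^2*(p + 2)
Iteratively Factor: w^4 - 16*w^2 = (w)*(w^3 - 16*w) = w*(w + 4)*(w^2 - 4*w) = w^2*(w + 4)*(w - 4)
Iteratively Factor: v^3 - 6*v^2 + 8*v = (v - 2)*(v^2 - 4*v) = (v - 4)*(v - 2)*(v)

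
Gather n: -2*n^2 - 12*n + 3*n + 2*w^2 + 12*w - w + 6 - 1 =-2*n^2 - 9*n + 2*w^2 + 11*w + 5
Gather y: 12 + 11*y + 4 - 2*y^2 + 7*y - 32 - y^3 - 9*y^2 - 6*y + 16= -y^3 - 11*y^2 + 12*y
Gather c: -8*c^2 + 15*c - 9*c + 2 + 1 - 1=-8*c^2 + 6*c + 2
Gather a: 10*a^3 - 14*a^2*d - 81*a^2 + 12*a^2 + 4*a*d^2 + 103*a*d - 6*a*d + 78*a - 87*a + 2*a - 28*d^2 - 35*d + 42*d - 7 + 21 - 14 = 10*a^3 + a^2*(-14*d - 69) + a*(4*d^2 + 97*d - 7) - 28*d^2 + 7*d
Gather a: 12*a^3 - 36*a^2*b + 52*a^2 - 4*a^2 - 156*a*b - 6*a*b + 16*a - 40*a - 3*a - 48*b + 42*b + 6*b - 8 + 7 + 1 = 12*a^3 + a^2*(48 - 36*b) + a*(-162*b - 27)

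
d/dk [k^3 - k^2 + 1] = k*(3*k - 2)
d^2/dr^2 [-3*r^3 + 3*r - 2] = -18*r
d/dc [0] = 0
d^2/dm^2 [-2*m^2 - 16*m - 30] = -4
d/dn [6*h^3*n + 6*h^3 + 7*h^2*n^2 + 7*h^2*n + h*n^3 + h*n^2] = h*(6*h^2 + 14*h*n + 7*h + 3*n^2 + 2*n)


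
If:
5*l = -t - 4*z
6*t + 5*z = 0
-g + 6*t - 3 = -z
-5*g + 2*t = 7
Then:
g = -69/55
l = 76/275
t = 4/11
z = -24/55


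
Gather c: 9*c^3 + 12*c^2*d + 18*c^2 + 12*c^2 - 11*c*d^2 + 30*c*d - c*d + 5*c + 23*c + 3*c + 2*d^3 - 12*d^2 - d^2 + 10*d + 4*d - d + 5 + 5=9*c^3 + c^2*(12*d + 30) + c*(-11*d^2 + 29*d + 31) + 2*d^3 - 13*d^2 + 13*d + 10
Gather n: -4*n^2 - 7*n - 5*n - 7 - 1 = -4*n^2 - 12*n - 8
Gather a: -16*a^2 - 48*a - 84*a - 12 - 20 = -16*a^2 - 132*a - 32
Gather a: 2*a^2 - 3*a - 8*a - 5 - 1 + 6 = 2*a^2 - 11*a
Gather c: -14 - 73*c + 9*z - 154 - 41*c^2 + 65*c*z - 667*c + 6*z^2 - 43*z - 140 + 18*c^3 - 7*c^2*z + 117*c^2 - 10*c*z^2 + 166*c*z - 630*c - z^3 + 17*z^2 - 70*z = 18*c^3 + c^2*(76 - 7*z) + c*(-10*z^2 + 231*z - 1370) - z^3 + 23*z^2 - 104*z - 308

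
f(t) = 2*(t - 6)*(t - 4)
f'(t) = 4*t - 20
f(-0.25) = 53.12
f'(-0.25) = -21.00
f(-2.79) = 119.37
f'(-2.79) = -31.16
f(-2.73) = 117.51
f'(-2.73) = -30.92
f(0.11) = 45.82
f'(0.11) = -19.56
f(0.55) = 37.60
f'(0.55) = -17.80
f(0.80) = 33.28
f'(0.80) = -16.80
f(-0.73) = 63.67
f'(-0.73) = -22.92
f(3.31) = 3.71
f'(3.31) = -6.76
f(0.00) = 48.00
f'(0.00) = -20.00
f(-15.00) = 798.00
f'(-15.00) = -80.00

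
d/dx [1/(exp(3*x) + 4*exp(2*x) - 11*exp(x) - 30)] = (-3*exp(2*x) - 8*exp(x) + 11)*exp(x)/(exp(3*x) + 4*exp(2*x) - 11*exp(x) - 30)^2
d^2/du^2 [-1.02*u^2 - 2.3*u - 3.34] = -2.04000000000000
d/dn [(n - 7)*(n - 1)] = 2*n - 8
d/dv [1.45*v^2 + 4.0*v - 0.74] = 2.9*v + 4.0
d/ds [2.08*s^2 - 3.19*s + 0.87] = 4.16*s - 3.19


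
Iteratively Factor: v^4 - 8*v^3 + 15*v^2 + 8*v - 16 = (v - 4)*(v^3 - 4*v^2 - v + 4) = (v - 4)*(v + 1)*(v^2 - 5*v + 4) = (v - 4)*(v - 1)*(v + 1)*(v - 4)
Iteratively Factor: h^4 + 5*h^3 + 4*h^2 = (h)*(h^3 + 5*h^2 + 4*h) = h*(h + 4)*(h^2 + h) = h^2*(h + 4)*(h + 1)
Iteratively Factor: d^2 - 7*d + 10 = (d - 5)*(d - 2)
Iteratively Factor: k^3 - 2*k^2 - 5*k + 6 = (k - 3)*(k^2 + k - 2) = (k - 3)*(k - 1)*(k + 2)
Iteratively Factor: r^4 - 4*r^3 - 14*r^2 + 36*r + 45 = (r + 3)*(r^3 - 7*r^2 + 7*r + 15) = (r + 1)*(r + 3)*(r^2 - 8*r + 15) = (r - 3)*(r + 1)*(r + 3)*(r - 5)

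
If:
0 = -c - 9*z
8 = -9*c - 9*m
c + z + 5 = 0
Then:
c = -45/8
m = 341/72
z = 5/8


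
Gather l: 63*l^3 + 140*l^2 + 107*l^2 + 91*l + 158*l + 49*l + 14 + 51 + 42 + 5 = 63*l^3 + 247*l^2 + 298*l + 112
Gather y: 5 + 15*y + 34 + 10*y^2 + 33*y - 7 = 10*y^2 + 48*y + 32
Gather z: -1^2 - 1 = -2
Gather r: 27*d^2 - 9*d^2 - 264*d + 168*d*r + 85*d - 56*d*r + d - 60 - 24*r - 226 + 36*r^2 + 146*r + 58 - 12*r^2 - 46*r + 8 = 18*d^2 - 178*d + 24*r^2 + r*(112*d + 76) - 220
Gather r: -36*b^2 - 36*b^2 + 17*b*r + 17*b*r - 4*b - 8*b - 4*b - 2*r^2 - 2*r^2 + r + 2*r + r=-72*b^2 - 16*b - 4*r^2 + r*(34*b + 4)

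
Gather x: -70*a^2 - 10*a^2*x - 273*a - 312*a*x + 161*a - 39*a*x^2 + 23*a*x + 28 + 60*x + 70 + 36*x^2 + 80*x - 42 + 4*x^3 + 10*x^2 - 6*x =-70*a^2 - 112*a + 4*x^3 + x^2*(46 - 39*a) + x*(-10*a^2 - 289*a + 134) + 56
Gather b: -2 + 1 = -1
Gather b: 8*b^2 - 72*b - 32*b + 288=8*b^2 - 104*b + 288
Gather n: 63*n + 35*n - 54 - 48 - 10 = 98*n - 112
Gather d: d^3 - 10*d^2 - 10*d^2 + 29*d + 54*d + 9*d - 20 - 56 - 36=d^3 - 20*d^2 + 92*d - 112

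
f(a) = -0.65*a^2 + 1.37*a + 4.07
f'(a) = 1.37 - 1.3*a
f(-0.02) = 4.04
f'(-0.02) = 1.40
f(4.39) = -2.44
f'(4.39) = -4.34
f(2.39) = 3.63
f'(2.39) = -1.74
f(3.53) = 0.81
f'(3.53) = -3.22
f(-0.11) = 3.91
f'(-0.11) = 1.51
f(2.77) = 2.88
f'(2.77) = -2.23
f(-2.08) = -1.59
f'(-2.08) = 4.07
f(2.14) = 4.03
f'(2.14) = -1.41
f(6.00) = -11.11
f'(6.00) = -6.43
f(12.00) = -73.09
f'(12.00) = -14.23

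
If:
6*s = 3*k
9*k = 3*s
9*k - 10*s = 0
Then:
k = 0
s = 0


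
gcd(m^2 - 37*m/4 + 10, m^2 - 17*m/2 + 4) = m - 8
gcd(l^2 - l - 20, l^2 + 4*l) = l + 4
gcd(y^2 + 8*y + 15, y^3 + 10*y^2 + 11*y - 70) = y + 5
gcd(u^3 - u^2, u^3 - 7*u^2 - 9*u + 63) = 1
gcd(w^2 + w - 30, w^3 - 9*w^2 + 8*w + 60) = w - 5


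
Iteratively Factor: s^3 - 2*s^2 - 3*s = (s + 1)*(s^2 - 3*s) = s*(s + 1)*(s - 3)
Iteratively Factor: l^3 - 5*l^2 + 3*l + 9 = (l + 1)*(l^2 - 6*l + 9) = (l - 3)*(l + 1)*(l - 3)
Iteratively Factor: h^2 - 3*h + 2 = (h - 2)*(h - 1)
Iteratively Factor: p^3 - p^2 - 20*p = (p - 5)*(p^2 + 4*p) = (p - 5)*(p + 4)*(p)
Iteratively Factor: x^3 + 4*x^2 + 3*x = (x)*(x^2 + 4*x + 3) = x*(x + 3)*(x + 1)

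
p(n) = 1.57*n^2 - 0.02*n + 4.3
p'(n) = 3.14*n - 0.02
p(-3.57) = 24.38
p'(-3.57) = -11.23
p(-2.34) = 12.94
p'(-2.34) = -7.37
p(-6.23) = 65.36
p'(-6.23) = -19.58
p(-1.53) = 8.01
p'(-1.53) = -4.82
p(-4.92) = 42.40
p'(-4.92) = -15.47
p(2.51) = 14.14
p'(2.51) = 7.86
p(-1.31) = 7.02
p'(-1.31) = -4.13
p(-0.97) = 5.80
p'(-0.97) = -3.07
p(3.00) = 18.37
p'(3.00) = 9.40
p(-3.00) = 18.49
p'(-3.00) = -9.44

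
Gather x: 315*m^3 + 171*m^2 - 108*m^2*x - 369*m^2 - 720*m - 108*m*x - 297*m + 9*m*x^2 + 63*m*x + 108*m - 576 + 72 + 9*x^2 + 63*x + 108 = 315*m^3 - 198*m^2 - 909*m + x^2*(9*m + 9) + x*(-108*m^2 - 45*m + 63) - 396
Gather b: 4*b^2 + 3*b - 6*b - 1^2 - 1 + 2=4*b^2 - 3*b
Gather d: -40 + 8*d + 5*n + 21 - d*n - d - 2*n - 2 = d*(7 - n) + 3*n - 21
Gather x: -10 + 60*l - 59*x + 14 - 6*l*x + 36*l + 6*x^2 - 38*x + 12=96*l + 6*x^2 + x*(-6*l - 97) + 16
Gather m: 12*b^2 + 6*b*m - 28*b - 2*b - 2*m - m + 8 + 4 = 12*b^2 - 30*b + m*(6*b - 3) + 12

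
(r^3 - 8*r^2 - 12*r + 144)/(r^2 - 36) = (r^2 - 2*r - 24)/(r + 6)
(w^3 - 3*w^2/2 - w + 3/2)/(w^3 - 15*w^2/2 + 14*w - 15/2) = (w + 1)/(w - 5)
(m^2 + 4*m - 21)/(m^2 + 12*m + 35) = (m - 3)/(m + 5)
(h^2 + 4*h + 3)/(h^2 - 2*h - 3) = (h + 3)/(h - 3)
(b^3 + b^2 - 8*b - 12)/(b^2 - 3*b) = b + 4 + 4/b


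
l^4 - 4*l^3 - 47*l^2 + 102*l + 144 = (l - 8)*(l - 3)*(l + 1)*(l + 6)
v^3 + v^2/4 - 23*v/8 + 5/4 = (v - 5/4)*(v - 1/2)*(v + 2)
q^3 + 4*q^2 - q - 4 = (q - 1)*(q + 1)*(q + 4)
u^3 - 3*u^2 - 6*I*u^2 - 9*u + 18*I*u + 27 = (u - 3)*(u - 3*I)^2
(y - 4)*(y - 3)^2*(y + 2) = y^4 - 8*y^3 + 13*y^2 + 30*y - 72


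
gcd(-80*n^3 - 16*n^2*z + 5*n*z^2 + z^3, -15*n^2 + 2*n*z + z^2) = 5*n + z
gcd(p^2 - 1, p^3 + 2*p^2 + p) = p + 1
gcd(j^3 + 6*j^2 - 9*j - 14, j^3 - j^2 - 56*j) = j + 7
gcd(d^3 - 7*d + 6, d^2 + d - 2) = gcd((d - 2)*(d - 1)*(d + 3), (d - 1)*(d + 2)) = d - 1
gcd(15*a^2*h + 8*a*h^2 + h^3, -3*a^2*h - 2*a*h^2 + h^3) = h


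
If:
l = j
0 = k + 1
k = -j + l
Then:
No Solution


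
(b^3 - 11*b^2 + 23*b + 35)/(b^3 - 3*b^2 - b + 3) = (b^2 - 12*b + 35)/(b^2 - 4*b + 3)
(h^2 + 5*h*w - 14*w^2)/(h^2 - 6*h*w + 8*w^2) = (-h - 7*w)/(-h + 4*w)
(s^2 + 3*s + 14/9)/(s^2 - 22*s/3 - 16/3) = (s + 7/3)/(s - 8)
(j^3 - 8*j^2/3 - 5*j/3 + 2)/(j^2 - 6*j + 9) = (3*j^2 + j - 2)/(3*(j - 3))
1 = 1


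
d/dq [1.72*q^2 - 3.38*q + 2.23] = 3.44*q - 3.38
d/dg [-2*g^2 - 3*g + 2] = -4*g - 3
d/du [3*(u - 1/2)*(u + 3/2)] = 6*u + 3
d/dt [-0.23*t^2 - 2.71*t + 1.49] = -0.46*t - 2.71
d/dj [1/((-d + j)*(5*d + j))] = ((-d + j)*(5*d + j) + (d - j)^2)/((d - j)^3*(5*d + j)^2)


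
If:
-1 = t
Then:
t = -1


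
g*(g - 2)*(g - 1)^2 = g^4 - 4*g^3 + 5*g^2 - 2*g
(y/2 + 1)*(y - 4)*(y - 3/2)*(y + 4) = y^4/2 + y^3/4 - 19*y^2/2 - 4*y + 24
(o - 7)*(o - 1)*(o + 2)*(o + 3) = o^4 - 3*o^3 - 27*o^2 - 13*o + 42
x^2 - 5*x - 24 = (x - 8)*(x + 3)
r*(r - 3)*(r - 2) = r^3 - 5*r^2 + 6*r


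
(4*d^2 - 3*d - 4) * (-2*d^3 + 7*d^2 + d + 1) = -8*d^5 + 34*d^4 - 9*d^3 - 27*d^2 - 7*d - 4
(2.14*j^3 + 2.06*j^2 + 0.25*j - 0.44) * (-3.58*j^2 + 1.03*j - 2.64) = -7.6612*j^5 - 5.1706*j^4 - 4.4228*j^3 - 3.6057*j^2 - 1.1132*j + 1.1616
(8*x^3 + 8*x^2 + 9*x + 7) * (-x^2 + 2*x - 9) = -8*x^5 + 8*x^4 - 65*x^3 - 61*x^2 - 67*x - 63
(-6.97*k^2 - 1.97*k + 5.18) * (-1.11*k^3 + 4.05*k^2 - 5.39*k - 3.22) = 7.7367*k^5 - 26.0418*k^4 + 23.84*k^3 + 54.0407*k^2 - 21.5768*k - 16.6796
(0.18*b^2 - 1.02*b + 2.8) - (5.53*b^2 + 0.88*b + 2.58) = -5.35*b^2 - 1.9*b + 0.22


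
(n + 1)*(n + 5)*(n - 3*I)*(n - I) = n^4 + 6*n^3 - 4*I*n^3 + 2*n^2 - 24*I*n^2 - 18*n - 20*I*n - 15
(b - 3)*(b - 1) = b^2 - 4*b + 3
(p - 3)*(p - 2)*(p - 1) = p^3 - 6*p^2 + 11*p - 6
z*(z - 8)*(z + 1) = z^3 - 7*z^2 - 8*z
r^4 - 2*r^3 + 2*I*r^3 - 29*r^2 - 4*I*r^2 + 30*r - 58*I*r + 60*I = (r - 6)*(r - 1)*(r + 5)*(r + 2*I)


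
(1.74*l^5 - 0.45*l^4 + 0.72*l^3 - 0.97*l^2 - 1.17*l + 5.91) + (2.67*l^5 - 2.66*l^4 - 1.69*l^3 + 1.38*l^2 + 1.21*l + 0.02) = 4.41*l^5 - 3.11*l^4 - 0.97*l^3 + 0.41*l^2 + 0.04*l + 5.93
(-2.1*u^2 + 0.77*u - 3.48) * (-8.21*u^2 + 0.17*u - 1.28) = 17.241*u^4 - 6.6787*u^3 + 31.3897*u^2 - 1.5772*u + 4.4544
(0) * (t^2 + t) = 0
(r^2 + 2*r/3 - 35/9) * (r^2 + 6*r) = r^4 + 20*r^3/3 + r^2/9 - 70*r/3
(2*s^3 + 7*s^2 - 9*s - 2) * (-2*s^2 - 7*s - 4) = -4*s^5 - 28*s^4 - 39*s^3 + 39*s^2 + 50*s + 8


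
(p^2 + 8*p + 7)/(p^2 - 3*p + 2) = (p^2 + 8*p + 7)/(p^2 - 3*p + 2)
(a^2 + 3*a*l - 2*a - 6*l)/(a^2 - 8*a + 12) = (a + 3*l)/(a - 6)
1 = 1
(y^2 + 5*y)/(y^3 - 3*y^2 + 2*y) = (y + 5)/(y^2 - 3*y + 2)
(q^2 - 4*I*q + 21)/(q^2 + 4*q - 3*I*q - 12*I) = (q^2 - 4*I*q + 21)/(q^2 + q*(4 - 3*I) - 12*I)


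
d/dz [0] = 0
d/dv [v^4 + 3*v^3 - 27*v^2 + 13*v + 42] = 4*v^3 + 9*v^2 - 54*v + 13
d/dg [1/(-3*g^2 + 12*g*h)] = 2*(g - 2*h)/(3*g^2*(g - 4*h)^2)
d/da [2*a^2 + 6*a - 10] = 4*a + 6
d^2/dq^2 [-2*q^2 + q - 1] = -4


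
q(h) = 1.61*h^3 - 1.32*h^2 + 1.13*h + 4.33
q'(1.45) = 7.46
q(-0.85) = 1.43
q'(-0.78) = 6.13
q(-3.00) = -54.41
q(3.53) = 62.69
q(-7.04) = -630.80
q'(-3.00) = 52.52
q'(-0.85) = 6.86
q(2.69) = 29.16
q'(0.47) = 0.96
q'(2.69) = 28.98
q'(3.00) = 36.68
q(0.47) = 4.74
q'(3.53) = 52.00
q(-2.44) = -29.67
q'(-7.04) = 259.10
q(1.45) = 8.10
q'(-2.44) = 36.33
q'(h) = 4.83*h^2 - 2.64*h + 1.13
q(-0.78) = 1.88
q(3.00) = 39.31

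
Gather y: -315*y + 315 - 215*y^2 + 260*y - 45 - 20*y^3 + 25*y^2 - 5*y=-20*y^3 - 190*y^2 - 60*y + 270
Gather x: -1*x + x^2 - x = x^2 - 2*x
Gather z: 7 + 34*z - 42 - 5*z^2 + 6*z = -5*z^2 + 40*z - 35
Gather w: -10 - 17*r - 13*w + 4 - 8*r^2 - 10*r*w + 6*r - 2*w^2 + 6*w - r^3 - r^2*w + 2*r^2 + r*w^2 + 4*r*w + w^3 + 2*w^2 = -r^3 - 6*r^2 + r*w^2 - 11*r + w^3 + w*(-r^2 - 6*r - 7) - 6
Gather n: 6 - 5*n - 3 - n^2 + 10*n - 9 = -n^2 + 5*n - 6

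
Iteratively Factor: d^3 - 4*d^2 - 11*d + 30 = (d + 3)*(d^2 - 7*d + 10) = (d - 2)*(d + 3)*(d - 5)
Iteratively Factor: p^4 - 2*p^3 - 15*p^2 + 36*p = (p + 4)*(p^3 - 6*p^2 + 9*p) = (p - 3)*(p + 4)*(p^2 - 3*p) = (p - 3)^2*(p + 4)*(p)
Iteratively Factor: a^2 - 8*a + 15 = (a - 5)*(a - 3)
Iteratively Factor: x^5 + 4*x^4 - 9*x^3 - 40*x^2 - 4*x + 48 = (x + 2)*(x^4 + 2*x^3 - 13*x^2 - 14*x + 24) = (x - 3)*(x + 2)*(x^3 + 5*x^2 + 2*x - 8) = (x - 3)*(x + 2)^2*(x^2 + 3*x - 4) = (x - 3)*(x + 2)^2*(x + 4)*(x - 1)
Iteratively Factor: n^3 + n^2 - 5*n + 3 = (n + 3)*(n^2 - 2*n + 1) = (n - 1)*(n + 3)*(n - 1)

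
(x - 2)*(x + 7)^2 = x^3 + 12*x^2 + 21*x - 98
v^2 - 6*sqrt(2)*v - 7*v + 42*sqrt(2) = (v - 7)*(v - 6*sqrt(2))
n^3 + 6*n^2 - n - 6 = (n - 1)*(n + 1)*(n + 6)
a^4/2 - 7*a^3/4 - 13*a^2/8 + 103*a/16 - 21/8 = (a/2 + 1)*(a - 7/2)*(a - 3/2)*(a - 1/2)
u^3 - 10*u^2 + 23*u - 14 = (u - 7)*(u - 2)*(u - 1)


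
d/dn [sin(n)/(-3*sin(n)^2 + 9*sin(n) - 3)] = -cos(n)^3/(3*(sin(n)^2 - 3*sin(n) + 1)^2)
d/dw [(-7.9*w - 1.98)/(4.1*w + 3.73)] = (-87.5309*w - 79.63177)/(4.1*w + 3.73)^3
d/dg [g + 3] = 1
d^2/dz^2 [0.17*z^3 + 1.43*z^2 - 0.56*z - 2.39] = 1.02*z + 2.86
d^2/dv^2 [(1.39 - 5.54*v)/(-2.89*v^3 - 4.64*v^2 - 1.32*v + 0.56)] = (277.623804*v^5 + 306.422076*v^4 - 101.94952*v^3 - 103.781064*v^2 + 21.792528*v - 3.877088)/(24.137569*v^9 + 116.261232*v^8 + 219.735948*v^7 + 192.069848*v^6 + 55.307568*v^5 - 24.733248*v^4 - 15.560448*v^3 + 1.43808*v^2 + 1.241856*v - 0.175616)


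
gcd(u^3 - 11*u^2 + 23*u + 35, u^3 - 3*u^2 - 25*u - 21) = u^2 - 6*u - 7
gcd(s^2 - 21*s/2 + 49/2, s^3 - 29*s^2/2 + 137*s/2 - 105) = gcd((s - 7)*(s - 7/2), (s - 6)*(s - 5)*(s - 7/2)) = s - 7/2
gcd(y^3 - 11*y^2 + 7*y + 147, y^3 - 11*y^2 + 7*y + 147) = y^3 - 11*y^2 + 7*y + 147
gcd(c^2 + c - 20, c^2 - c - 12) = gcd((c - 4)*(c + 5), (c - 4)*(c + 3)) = c - 4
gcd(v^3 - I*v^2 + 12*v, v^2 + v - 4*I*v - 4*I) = v - 4*I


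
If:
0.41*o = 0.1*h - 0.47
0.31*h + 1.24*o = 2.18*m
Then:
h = 4.1*o + 4.7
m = 1.15183486238532*o + 0.668348623853211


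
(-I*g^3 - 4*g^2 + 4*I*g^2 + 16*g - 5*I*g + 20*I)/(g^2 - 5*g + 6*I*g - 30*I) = (-I*g^3 + 4*g^2*(-1 + I) + g*(16 - 5*I) + 20*I)/(g^2 + g*(-5 + 6*I) - 30*I)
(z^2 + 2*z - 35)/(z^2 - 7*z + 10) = (z + 7)/(z - 2)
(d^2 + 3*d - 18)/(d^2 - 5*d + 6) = (d + 6)/(d - 2)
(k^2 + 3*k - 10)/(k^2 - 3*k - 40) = (k - 2)/(k - 8)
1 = 1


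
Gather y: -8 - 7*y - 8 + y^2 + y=y^2 - 6*y - 16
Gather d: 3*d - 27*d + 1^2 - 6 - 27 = -24*d - 32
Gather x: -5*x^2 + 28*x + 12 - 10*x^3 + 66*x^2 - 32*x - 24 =-10*x^3 + 61*x^2 - 4*x - 12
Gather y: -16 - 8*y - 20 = -8*y - 36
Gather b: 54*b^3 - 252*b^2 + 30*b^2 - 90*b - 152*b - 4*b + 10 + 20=54*b^3 - 222*b^2 - 246*b + 30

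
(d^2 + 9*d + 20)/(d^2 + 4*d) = (d + 5)/d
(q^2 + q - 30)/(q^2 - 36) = (q - 5)/(q - 6)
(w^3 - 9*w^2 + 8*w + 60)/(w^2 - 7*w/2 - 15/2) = 2*(w^2 - 4*w - 12)/(2*w + 3)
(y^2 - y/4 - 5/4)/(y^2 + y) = (y - 5/4)/y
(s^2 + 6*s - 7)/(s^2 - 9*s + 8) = (s + 7)/(s - 8)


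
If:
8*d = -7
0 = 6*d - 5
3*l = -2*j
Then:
No Solution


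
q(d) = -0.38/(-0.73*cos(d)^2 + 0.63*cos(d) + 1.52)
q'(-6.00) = 0.04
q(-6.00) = -0.26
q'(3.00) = -3.40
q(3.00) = -2.10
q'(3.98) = 0.76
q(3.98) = -0.49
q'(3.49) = 3.24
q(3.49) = -1.34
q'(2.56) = -1.65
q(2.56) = -0.79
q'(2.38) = -0.95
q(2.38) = -0.56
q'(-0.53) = -0.05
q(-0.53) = -0.25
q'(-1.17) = 0.01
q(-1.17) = -0.23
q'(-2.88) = 3.78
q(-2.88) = -1.65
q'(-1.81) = 0.20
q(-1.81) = -0.29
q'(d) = -0.38*(-1.46*sin(d)*cos(d) + 0.63*sin(d))/(-0.73*cos(d)^2 + 0.63*cos(d) + 1.52)^2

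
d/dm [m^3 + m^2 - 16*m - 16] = 3*m^2 + 2*m - 16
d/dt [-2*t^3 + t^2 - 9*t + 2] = -6*t^2 + 2*t - 9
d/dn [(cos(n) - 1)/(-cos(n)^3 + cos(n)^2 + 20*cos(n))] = (-7*cos(n)/2 + 2*cos(2*n) - cos(3*n)/2 - 18)*sin(n)/((sin(n)^2 + cos(n) + 19)^2*cos(n)^2)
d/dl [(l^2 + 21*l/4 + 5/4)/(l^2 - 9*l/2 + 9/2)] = 13*(-3*l^2 + 2*l + 9)/(4*l^4 - 36*l^3 + 117*l^2 - 162*l + 81)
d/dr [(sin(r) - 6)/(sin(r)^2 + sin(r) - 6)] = (12 - sin(r))*sin(r)*cos(r)/(sin(r)^2 + sin(r) - 6)^2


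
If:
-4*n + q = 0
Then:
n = q/4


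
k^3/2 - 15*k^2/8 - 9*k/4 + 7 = (k/2 + 1)*(k - 4)*(k - 7/4)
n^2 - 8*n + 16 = (n - 4)^2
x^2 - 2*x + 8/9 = (x - 4/3)*(x - 2/3)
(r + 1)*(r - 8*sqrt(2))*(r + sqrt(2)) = r^3 - 7*sqrt(2)*r^2 + r^2 - 16*r - 7*sqrt(2)*r - 16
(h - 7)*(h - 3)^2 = h^3 - 13*h^2 + 51*h - 63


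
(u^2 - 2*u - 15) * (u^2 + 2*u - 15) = u^4 - 34*u^2 + 225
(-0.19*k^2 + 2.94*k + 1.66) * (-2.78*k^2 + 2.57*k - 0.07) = 0.5282*k^4 - 8.6615*k^3 + 2.9543*k^2 + 4.0604*k - 0.1162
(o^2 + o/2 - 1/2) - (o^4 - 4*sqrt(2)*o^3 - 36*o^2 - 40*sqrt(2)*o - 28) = -o^4 + 4*sqrt(2)*o^3 + 37*o^2 + o/2 + 40*sqrt(2)*o + 55/2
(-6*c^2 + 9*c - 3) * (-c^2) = 6*c^4 - 9*c^3 + 3*c^2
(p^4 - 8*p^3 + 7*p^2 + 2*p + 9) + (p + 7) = p^4 - 8*p^3 + 7*p^2 + 3*p + 16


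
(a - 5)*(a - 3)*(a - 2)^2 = a^4 - 12*a^3 + 51*a^2 - 92*a + 60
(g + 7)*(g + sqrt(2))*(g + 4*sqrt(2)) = g^3 + 7*g^2 + 5*sqrt(2)*g^2 + 8*g + 35*sqrt(2)*g + 56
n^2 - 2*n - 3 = (n - 3)*(n + 1)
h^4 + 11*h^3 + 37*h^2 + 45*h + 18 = (h + 1)^2*(h + 3)*(h + 6)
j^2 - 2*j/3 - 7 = (j - 3)*(j + 7/3)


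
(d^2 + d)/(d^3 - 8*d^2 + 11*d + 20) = d/(d^2 - 9*d + 20)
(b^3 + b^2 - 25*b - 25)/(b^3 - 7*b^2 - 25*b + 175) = (b + 1)/(b - 7)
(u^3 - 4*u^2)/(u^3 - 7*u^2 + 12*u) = u/(u - 3)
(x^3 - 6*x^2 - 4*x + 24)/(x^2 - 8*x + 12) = x + 2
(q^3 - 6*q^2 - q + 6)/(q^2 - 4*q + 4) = (q^3 - 6*q^2 - q + 6)/(q^2 - 4*q + 4)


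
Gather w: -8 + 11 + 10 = 13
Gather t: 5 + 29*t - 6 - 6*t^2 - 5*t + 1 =-6*t^2 + 24*t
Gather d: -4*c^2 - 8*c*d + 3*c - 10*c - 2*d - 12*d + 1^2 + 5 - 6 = -4*c^2 - 7*c + d*(-8*c - 14)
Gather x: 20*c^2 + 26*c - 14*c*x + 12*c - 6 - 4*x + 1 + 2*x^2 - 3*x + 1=20*c^2 + 38*c + 2*x^2 + x*(-14*c - 7) - 4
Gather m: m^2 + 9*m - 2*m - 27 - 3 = m^2 + 7*m - 30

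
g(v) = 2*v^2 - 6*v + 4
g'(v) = 4*v - 6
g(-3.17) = 43.12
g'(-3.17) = -18.68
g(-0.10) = 4.62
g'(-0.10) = -6.40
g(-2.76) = 35.80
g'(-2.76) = -17.04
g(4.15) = 13.54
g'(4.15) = 10.60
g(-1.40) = 16.32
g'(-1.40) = -11.60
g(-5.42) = 95.27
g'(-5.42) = -27.68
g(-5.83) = 106.96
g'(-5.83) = -29.32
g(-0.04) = 4.24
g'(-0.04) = -6.16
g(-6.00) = 112.00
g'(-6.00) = -30.00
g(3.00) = 4.00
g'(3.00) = 6.00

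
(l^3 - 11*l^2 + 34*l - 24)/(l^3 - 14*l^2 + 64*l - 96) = (l - 1)/(l - 4)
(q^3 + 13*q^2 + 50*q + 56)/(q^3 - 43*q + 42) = (q^2 + 6*q + 8)/(q^2 - 7*q + 6)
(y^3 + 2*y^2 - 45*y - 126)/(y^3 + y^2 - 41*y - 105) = (y + 6)/(y + 5)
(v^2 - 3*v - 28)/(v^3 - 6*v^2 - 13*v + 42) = (v + 4)/(v^2 + v - 6)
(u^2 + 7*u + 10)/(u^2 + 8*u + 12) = (u + 5)/(u + 6)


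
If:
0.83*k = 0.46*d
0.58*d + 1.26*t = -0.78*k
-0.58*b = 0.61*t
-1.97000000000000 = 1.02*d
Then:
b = -1.63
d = -1.93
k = -1.07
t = 1.55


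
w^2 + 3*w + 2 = (w + 1)*(w + 2)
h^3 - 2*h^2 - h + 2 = (h - 2)*(h - 1)*(h + 1)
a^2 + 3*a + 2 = (a + 1)*(a + 2)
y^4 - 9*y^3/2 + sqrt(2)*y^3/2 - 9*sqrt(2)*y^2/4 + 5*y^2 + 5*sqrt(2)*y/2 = y*(y - 5/2)*(y - 2)*(y + sqrt(2)/2)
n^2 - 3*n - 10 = (n - 5)*(n + 2)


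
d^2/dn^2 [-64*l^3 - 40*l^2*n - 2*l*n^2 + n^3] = -4*l + 6*n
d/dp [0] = 0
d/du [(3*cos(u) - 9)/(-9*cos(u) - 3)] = 10*sin(u)/(3*cos(u) + 1)^2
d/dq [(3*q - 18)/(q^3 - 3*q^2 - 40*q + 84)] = 3*(-2*q^3 + 21*q^2 - 36*q - 156)/(q^6 - 6*q^5 - 71*q^4 + 408*q^3 + 1096*q^2 - 6720*q + 7056)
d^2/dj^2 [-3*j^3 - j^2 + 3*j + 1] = -18*j - 2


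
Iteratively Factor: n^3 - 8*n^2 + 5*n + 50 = (n + 2)*(n^2 - 10*n + 25) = (n - 5)*(n + 2)*(n - 5)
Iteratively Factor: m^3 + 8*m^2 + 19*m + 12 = (m + 3)*(m^2 + 5*m + 4) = (m + 3)*(m + 4)*(m + 1)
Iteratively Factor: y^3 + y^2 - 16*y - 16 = (y + 1)*(y^2 - 16) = (y + 1)*(y + 4)*(y - 4)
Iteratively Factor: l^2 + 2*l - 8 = (l + 4)*(l - 2)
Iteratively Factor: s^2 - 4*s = (s - 4)*(s)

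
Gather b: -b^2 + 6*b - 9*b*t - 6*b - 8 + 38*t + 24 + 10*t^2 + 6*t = -b^2 - 9*b*t + 10*t^2 + 44*t + 16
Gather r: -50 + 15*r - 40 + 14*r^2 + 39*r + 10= 14*r^2 + 54*r - 80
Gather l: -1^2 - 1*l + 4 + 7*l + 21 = 6*l + 24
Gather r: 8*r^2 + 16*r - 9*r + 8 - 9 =8*r^2 + 7*r - 1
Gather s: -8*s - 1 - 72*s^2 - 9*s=-72*s^2 - 17*s - 1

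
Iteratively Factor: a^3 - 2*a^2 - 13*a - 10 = (a + 2)*(a^2 - 4*a - 5) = (a + 1)*(a + 2)*(a - 5)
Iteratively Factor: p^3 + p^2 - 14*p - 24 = (p - 4)*(p^2 + 5*p + 6) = (p - 4)*(p + 2)*(p + 3)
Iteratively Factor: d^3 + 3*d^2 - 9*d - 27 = (d + 3)*(d^2 - 9) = (d - 3)*(d + 3)*(d + 3)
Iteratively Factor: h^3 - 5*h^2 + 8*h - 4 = (h - 2)*(h^2 - 3*h + 2) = (h - 2)*(h - 1)*(h - 2)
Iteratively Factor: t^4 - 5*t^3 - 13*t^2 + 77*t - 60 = (t + 4)*(t^3 - 9*t^2 + 23*t - 15) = (t - 5)*(t + 4)*(t^2 - 4*t + 3) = (t - 5)*(t - 1)*(t + 4)*(t - 3)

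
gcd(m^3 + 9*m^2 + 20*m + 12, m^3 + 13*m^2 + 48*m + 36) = m^2 + 7*m + 6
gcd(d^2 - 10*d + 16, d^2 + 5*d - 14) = d - 2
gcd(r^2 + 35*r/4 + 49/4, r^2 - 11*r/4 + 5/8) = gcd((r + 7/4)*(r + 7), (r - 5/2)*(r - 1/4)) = 1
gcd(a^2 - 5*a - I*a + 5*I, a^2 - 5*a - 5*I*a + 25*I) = a - 5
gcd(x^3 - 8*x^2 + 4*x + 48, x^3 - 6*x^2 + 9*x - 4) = x - 4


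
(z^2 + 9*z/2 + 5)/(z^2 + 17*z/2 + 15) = (z + 2)/(z + 6)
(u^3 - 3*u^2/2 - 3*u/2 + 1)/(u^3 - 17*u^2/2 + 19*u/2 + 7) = (2*u^2 + u - 1)/(2*u^2 - 13*u - 7)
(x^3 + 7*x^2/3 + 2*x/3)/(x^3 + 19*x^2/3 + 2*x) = (x + 2)/(x + 6)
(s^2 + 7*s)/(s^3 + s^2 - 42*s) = 1/(s - 6)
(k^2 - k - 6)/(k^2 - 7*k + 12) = (k + 2)/(k - 4)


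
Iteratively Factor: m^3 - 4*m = (m + 2)*(m^2 - 2*m) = (m - 2)*(m + 2)*(m)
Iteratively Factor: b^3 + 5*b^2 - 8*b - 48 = (b + 4)*(b^2 + b - 12) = (b + 4)^2*(b - 3)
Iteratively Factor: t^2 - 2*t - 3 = (t - 3)*(t + 1)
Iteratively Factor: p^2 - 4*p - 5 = (p - 5)*(p + 1)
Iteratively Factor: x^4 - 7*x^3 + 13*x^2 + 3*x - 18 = (x - 3)*(x^3 - 4*x^2 + x + 6) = (x - 3)*(x + 1)*(x^2 - 5*x + 6) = (x - 3)^2*(x + 1)*(x - 2)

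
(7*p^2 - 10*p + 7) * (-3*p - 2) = -21*p^3 + 16*p^2 - p - 14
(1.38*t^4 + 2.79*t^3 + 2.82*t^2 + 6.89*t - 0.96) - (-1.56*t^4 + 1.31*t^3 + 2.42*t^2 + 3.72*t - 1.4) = 2.94*t^4 + 1.48*t^3 + 0.4*t^2 + 3.17*t + 0.44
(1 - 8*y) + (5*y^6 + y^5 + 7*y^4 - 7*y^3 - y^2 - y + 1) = 5*y^6 + y^5 + 7*y^4 - 7*y^3 - y^2 - 9*y + 2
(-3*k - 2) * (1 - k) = 3*k^2 - k - 2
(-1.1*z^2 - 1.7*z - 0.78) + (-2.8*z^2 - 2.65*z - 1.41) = -3.9*z^2 - 4.35*z - 2.19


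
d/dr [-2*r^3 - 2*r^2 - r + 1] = -6*r^2 - 4*r - 1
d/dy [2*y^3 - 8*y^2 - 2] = 2*y*(3*y - 8)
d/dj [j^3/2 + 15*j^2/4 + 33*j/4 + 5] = 3*j^2/2 + 15*j/2 + 33/4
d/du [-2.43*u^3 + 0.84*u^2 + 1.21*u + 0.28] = -7.29*u^2 + 1.68*u + 1.21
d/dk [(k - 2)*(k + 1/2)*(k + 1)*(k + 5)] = 4*k^3 + 27*k^2/2 - 10*k - 27/2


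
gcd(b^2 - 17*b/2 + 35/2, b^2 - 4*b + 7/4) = b - 7/2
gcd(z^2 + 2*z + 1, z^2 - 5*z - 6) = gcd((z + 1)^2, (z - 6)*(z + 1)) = z + 1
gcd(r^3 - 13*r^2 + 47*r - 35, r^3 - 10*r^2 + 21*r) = r - 7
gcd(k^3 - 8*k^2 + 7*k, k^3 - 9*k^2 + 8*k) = k^2 - k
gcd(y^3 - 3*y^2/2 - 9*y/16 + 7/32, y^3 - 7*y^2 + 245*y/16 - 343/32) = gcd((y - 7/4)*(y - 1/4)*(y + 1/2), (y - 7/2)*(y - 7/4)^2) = y - 7/4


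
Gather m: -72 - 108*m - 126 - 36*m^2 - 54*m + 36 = -36*m^2 - 162*m - 162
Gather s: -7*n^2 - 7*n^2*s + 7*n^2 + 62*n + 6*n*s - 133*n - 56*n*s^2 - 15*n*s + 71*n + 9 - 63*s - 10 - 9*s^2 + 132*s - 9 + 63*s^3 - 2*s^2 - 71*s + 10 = 63*s^3 + s^2*(-56*n - 11) + s*(-7*n^2 - 9*n - 2)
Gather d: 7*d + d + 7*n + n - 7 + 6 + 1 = 8*d + 8*n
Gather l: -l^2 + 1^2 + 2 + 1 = 4 - l^2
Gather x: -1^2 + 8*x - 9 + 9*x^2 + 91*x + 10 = 9*x^2 + 99*x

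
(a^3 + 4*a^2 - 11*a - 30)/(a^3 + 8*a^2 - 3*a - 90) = (a + 2)/(a + 6)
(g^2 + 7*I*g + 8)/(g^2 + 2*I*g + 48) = (g - I)/(g - 6*I)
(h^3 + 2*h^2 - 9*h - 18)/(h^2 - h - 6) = h + 3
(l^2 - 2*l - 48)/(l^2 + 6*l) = (l - 8)/l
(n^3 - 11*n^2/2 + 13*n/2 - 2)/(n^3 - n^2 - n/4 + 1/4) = 2*(n - 4)/(2*n + 1)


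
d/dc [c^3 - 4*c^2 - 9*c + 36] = 3*c^2 - 8*c - 9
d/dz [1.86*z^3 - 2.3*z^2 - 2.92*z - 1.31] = 5.58*z^2 - 4.6*z - 2.92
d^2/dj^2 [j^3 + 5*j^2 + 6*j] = 6*j + 10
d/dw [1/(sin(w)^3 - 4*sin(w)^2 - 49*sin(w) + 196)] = (-3*sin(w)^2 + 8*sin(w) + 49)*cos(w)/(sin(w)^3 - 4*sin(w)^2 - 49*sin(w) + 196)^2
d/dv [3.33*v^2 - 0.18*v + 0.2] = 6.66*v - 0.18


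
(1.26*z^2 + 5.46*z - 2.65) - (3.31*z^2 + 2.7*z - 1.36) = -2.05*z^2 + 2.76*z - 1.29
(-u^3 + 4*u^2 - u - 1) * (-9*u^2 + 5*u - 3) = 9*u^5 - 41*u^4 + 32*u^3 - 8*u^2 - 2*u + 3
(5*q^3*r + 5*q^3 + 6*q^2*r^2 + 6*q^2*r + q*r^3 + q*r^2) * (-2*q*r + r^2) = -10*q^4*r^2 - 10*q^4*r - 7*q^3*r^3 - 7*q^3*r^2 + 4*q^2*r^4 + 4*q^2*r^3 + q*r^5 + q*r^4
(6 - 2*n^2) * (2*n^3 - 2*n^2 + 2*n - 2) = -4*n^5 + 4*n^4 + 8*n^3 - 8*n^2 + 12*n - 12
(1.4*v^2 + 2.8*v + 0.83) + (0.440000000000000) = 1.4*v^2 + 2.8*v + 1.27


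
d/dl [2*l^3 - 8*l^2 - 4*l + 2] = 6*l^2 - 16*l - 4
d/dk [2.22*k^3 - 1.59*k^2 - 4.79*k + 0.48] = 6.66*k^2 - 3.18*k - 4.79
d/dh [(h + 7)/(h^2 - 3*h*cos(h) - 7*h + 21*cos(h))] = (-3*h^2*sin(h) - h^2 - 14*h + 147*sin(h) + 42*cos(h) + 49)/((h - 7)^2*(h - 3*cos(h))^2)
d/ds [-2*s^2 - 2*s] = -4*s - 2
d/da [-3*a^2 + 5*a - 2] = 5 - 6*a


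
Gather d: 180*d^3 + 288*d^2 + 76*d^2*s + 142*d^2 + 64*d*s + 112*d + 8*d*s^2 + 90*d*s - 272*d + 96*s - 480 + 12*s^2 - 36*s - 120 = 180*d^3 + d^2*(76*s + 430) + d*(8*s^2 + 154*s - 160) + 12*s^2 + 60*s - 600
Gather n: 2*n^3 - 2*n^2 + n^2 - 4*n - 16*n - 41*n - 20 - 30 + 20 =2*n^3 - n^2 - 61*n - 30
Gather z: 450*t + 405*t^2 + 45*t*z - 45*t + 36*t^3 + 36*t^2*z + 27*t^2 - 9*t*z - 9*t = 36*t^3 + 432*t^2 + 396*t + z*(36*t^2 + 36*t)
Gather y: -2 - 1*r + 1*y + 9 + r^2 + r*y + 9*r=r^2 + 8*r + y*(r + 1) + 7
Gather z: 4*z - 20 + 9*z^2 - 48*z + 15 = 9*z^2 - 44*z - 5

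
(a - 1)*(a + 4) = a^2 + 3*a - 4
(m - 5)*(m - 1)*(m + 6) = m^3 - 31*m + 30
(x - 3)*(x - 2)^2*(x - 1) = x^4 - 8*x^3 + 23*x^2 - 28*x + 12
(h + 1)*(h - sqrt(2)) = h^2 - sqrt(2)*h + h - sqrt(2)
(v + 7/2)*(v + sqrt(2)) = v^2 + sqrt(2)*v + 7*v/2 + 7*sqrt(2)/2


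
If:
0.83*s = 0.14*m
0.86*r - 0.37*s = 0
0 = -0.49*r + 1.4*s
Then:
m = 0.00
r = 0.00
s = 0.00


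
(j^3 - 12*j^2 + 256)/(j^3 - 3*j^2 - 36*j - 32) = (j - 8)/(j + 1)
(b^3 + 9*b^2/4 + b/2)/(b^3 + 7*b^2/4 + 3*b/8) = 2*(b + 2)/(2*b + 3)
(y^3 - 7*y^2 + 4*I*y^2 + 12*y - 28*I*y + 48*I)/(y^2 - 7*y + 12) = y + 4*I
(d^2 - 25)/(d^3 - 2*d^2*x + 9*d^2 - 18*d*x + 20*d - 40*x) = (5 - d)/(-d^2 + 2*d*x - 4*d + 8*x)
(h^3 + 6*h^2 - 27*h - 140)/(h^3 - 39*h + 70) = (h + 4)/(h - 2)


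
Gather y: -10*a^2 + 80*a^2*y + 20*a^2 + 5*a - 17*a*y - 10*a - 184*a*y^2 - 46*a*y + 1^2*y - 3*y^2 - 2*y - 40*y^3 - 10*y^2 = 10*a^2 - 5*a - 40*y^3 + y^2*(-184*a - 13) + y*(80*a^2 - 63*a - 1)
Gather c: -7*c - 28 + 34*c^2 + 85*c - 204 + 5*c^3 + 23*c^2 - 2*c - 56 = 5*c^3 + 57*c^2 + 76*c - 288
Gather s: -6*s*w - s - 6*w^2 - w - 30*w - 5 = s*(-6*w - 1) - 6*w^2 - 31*w - 5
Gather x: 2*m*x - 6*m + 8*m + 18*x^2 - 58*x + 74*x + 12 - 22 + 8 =2*m + 18*x^2 + x*(2*m + 16) - 2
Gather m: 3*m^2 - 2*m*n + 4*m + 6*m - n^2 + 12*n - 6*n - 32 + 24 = 3*m^2 + m*(10 - 2*n) - n^2 + 6*n - 8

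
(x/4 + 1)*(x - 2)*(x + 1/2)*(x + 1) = x^4/4 + 7*x^3/8 - 9*x^2/8 - 11*x/4 - 1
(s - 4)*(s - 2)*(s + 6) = s^3 - 28*s + 48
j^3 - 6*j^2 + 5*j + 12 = (j - 4)*(j - 3)*(j + 1)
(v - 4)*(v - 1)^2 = v^3 - 6*v^2 + 9*v - 4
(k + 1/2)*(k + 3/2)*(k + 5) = k^3 + 7*k^2 + 43*k/4 + 15/4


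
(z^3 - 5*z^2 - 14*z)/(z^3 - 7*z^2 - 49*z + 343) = z*(z + 2)/(z^2 - 49)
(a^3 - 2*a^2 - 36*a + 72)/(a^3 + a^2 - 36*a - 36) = (a - 2)/(a + 1)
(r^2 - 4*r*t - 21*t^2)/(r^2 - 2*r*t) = (r^2 - 4*r*t - 21*t^2)/(r*(r - 2*t))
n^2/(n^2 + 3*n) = n/(n + 3)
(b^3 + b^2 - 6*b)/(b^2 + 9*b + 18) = b*(b - 2)/(b + 6)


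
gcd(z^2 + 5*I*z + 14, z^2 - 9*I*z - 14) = z - 2*I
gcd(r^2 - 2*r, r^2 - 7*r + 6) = 1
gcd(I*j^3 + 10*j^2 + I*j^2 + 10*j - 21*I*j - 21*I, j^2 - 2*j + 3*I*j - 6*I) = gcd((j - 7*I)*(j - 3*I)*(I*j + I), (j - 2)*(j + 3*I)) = 1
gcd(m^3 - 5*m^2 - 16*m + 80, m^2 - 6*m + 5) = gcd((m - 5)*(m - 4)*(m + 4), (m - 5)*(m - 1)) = m - 5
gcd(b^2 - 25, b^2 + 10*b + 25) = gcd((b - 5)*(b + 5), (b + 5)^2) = b + 5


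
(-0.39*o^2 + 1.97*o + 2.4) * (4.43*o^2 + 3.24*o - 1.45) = -1.7277*o^4 + 7.4635*o^3 + 17.5803*o^2 + 4.9195*o - 3.48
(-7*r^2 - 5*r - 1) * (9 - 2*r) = 14*r^3 - 53*r^2 - 43*r - 9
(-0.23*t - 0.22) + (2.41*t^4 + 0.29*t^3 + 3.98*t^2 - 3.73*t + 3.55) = 2.41*t^4 + 0.29*t^3 + 3.98*t^2 - 3.96*t + 3.33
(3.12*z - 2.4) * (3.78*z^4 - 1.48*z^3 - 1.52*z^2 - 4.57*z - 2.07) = 11.7936*z^5 - 13.6896*z^4 - 1.1904*z^3 - 10.6104*z^2 + 4.5096*z + 4.968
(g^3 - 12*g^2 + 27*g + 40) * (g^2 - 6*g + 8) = g^5 - 18*g^4 + 107*g^3 - 218*g^2 - 24*g + 320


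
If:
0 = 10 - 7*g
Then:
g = 10/7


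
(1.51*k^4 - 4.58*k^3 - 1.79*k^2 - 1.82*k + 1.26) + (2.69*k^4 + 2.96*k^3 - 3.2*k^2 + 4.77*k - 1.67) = 4.2*k^4 - 1.62*k^3 - 4.99*k^2 + 2.95*k - 0.41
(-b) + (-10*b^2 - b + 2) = -10*b^2 - 2*b + 2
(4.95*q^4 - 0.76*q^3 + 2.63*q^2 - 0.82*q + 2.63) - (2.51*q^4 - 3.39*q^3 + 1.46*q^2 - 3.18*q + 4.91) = 2.44*q^4 + 2.63*q^3 + 1.17*q^2 + 2.36*q - 2.28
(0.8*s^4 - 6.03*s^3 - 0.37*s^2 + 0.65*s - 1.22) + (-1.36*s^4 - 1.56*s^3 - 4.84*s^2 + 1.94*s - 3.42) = -0.56*s^4 - 7.59*s^3 - 5.21*s^2 + 2.59*s - 4.64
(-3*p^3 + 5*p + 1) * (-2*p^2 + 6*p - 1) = 6*p^5 - 18*p^4 - 7*p^3 + 28*p^2 + p - 1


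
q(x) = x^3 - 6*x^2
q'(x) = 3*x^2 - 12*x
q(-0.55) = -1.98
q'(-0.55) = 7.51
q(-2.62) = -59.17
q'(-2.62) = 52.03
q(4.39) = -31.03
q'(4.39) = 5.14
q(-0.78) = -4.12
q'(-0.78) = 11.19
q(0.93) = -4.39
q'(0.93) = -8.57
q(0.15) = -0.13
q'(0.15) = -1.73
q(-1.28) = -11.93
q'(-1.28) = 20.28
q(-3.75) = -137.11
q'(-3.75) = 87.19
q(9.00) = 243.00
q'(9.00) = 135.00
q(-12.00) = -2592.00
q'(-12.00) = 576.00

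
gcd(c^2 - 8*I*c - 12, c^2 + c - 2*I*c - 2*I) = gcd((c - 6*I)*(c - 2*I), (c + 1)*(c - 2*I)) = c - 2*I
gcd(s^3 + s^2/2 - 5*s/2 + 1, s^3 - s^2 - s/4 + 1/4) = s^2 - 3*s/2 + 1/2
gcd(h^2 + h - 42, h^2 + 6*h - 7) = h + 7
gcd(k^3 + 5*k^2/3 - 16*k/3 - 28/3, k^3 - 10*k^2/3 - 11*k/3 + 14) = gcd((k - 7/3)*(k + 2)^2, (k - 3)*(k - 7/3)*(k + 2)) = k^2 - k/3 - 14/3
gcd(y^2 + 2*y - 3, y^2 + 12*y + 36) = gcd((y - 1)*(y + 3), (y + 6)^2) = 1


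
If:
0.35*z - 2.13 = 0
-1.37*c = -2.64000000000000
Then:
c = 1.93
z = 6.09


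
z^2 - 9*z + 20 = (z - 5)*(z - 4)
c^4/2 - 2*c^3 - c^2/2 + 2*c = c*(c/2 + 1/2)*(c - 4)*(c - 1)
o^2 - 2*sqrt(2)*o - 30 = (o - 5*sqrt(2))*(o + 3*sqrt(2))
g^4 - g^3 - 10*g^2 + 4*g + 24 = (g - 3)*(g - 2)*(g + 2)^2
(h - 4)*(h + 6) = h^2 + 2*h - 24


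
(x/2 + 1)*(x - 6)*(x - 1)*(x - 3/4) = x^4/2 - 23*x^3/8 - 17*x^2/8 + 9*x - 9/2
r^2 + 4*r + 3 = (r + 1)*(r + 3)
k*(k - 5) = k^2 - 5*k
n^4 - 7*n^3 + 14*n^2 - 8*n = n*(n - 4)*(n - 2)*(n - 1)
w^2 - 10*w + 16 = (w - 8)*(w - 2)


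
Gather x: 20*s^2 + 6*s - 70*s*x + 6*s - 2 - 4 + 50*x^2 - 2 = 20*s^2 - 70*s*x + 12*s + 50*x^2 - 8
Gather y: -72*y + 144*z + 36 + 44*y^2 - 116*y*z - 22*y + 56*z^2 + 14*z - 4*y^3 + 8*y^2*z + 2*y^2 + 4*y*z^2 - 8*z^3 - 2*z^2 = -4*y^3 + y^2*(8*z + 46) + y*(4*z^2 - 116*z - 94) - 8*z^3 + 54*z^2 + 158*z + 36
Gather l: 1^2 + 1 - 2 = 0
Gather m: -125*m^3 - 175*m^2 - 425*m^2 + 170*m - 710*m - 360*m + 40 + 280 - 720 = -125*m^3 - 600*m^2 - 900*m - 400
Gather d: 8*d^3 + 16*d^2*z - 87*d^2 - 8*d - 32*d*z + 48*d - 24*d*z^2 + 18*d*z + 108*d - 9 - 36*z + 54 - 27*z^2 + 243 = 8*d^3 + d^2*(16*z - 87) + d*(-24*z^2 - 14*z + 148) - 27*z^2 - 36*z + 288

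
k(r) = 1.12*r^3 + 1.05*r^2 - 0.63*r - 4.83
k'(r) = 3.36*r^2 + 2.1*r - 0.63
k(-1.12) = -4.38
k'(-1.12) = 1.23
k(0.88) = -3.81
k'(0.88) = 3.82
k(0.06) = -4.86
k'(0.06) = -0.49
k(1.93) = 5.92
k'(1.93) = 15.94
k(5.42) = 200.93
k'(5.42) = 109.46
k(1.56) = 0.99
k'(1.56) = 10.82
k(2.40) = 15.19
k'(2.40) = 23.76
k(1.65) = 2.02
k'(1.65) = 11.98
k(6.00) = 271.11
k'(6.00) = 132.93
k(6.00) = 271.11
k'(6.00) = 132.93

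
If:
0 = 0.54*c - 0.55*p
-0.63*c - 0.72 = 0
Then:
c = -1.14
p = -1.12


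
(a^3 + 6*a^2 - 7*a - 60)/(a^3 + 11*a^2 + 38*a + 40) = (a - 3)/(a + 2)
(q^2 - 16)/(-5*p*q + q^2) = (16 - q^2)/(q*(5*p - q))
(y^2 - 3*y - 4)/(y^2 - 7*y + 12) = (y + 1)/(y - 3)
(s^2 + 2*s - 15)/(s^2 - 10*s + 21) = (s + 5)/(s - 7)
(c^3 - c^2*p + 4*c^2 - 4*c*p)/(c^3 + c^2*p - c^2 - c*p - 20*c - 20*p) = c*(c - p)/(c^2 + c*p - 5*c - 5*p)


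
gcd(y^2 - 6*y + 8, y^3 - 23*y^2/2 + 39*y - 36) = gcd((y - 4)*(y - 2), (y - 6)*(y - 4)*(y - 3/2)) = y - 4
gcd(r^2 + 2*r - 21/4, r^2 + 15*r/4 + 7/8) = r + 7/2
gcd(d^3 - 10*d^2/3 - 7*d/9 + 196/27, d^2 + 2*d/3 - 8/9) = d + 4/3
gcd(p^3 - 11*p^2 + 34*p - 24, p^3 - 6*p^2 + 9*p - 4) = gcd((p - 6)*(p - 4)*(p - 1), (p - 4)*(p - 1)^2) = p^2 - 5*p + 4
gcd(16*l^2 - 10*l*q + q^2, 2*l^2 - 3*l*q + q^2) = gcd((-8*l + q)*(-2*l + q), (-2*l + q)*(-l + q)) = -2*l + q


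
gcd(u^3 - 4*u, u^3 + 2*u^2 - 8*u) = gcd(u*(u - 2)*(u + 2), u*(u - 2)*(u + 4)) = u^2 - 2*u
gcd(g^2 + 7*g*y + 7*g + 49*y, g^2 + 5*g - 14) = g + 7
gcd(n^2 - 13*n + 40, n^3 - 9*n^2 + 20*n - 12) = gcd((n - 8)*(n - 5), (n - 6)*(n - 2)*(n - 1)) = 1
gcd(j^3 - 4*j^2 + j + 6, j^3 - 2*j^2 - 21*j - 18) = j + 1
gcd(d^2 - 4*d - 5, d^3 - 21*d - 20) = d^2 - 4*d - 5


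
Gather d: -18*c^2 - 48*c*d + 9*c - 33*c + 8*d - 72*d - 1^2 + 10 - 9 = -18*c^2 - 24*c + d*(-48*c - 64)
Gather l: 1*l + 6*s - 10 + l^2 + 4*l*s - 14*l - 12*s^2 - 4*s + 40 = l^2 + l*(4*s - 13) - 12*s^2 + 2*s + 30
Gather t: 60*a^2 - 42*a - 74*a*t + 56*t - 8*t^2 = 60*a^2 - 42*a - 8*t^2 + t*(56 - 74*a)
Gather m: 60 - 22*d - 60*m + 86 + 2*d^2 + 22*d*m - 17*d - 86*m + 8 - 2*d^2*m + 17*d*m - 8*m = 2*d^2 - 39*d + m*(-2*d^2 + 39*d - 154) + 154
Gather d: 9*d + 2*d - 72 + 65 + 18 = 11*d + 11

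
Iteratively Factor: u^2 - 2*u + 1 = (u - 1)*(u - 1)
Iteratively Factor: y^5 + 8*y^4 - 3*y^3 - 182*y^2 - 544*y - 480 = (y - 5)*(y^4 + 13*y^3 + 62*y^2 + 128*y + 96) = (y - 5)*(y + 2)*(y^3 + 11*y^2 + 40*y + 48) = (y - 5)*(y + 2)*(y + 4)*(y^2 + 7*y + 12) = (y - 5)*(y + 2)*(y + 4)^2*(y + 3)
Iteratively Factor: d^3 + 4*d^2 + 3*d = (d)*(d^2 + 4*d + 3) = d*(d + 1)*(d + 3)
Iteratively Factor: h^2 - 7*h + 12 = (h - 3)*(h - 4)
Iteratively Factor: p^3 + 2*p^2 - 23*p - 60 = (p + 3)*(p^2 - p - 20) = (p + 3)*(p + 4)*(p - 5)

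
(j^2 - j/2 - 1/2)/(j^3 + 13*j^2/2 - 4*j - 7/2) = 1/(j + 7)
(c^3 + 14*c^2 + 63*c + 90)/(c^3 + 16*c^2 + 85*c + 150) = (c + 3)/(c + 5)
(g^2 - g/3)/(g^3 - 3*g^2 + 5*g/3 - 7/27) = 9*g/(9*g^2 - 24*g + 7)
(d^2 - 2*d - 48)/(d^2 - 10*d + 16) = (d + 6)/(d - 2)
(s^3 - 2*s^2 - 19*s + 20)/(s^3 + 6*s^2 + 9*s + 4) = (s^2 - 6*s + 5)/(s^2 + 2*s + 1)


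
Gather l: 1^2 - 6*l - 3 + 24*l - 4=18*l - 6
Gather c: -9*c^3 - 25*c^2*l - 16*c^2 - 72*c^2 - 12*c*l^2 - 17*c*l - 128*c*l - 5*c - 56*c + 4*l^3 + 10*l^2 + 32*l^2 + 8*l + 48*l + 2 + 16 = -9*c^3 + c^2*(-25*l - 88) + c*(-12*l^2 - 145*l - 61) + 4*l^3 + 42*l^2 + 56*l + 18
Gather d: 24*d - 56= 24*d - 56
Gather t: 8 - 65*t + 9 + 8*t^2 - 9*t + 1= 8*t^2 - 74*t + 18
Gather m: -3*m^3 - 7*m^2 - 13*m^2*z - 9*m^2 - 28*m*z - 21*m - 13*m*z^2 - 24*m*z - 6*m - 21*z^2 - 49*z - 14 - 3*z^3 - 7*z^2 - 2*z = -3*m^3 + m^2*(-13*z - 16) + m*(-13*z^2 - 52*z - 27) - 3*z^3 - 28*z^2 - 51*z - 14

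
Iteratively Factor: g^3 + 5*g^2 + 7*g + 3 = (g + 1)*(g^2 + 4*g + 3) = (g + 1)*(g + 3)*(g + 1)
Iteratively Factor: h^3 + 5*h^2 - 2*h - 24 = (h + 4)*(h^2 + h - 6) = (h - 2)*(h + 4)*(h + 3)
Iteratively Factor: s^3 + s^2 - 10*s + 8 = (s - 2)*(s^2 + 3*s - 4) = (s - 2)*(s - 1)*(s + 4)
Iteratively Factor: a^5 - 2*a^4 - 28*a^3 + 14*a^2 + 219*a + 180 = (a + 1)*(a^4 - 3*a^3 - 25*a^2 + 39*a + 180) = (a - 4)*(a + 1)*(a^3 + a^2 - 21*a - 45) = (a - 5)*(a - 4)*(a + 1)*(a^2 + 6*a + 9) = (a - 5)*(a - 4)*(a + 1)*(a + 3)*(a + 3)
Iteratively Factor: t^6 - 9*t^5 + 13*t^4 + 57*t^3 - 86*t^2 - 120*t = (t - 5)*(t^5 - 4*t^4 - 7*t^3 + 22*t^2 + 24*t) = (t - 5)*(t + 2)*(t^4 - 6*t^3 + 5*t^2 + 12*t) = t*(t - 5)*(t + 2)*(t^3 - 6*t^2 + 5*t + 12) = t*(t - 5)*(t - 3)*(t + 2)*(t^2 - 3*t - 4) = t*(t - 5)*(t - 3)*(t + 1)*(t + 2)*(t - 4)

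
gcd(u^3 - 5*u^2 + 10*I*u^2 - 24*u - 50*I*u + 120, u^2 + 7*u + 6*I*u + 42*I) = u + 6*I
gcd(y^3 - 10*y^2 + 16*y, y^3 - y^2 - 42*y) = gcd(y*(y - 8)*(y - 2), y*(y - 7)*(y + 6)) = y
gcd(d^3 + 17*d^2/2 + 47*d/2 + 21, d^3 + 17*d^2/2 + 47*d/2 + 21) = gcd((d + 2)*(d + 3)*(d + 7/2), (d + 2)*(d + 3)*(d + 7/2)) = d^3 + 17*d^2/2 + 47*d/2 + 21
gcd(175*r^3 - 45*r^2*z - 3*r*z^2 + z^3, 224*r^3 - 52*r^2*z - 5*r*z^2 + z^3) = 7*r + z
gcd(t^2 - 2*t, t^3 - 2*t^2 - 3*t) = t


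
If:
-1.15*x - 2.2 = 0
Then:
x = -1.91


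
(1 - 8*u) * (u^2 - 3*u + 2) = -8*u^3 + 25*u^2 - 19*u + 2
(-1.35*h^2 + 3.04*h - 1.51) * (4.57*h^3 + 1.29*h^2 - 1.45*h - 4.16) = -6.1695*h^5 + 12.1513*h^4 - 1.0216*h^3 - 0.739899999999999*h^2 - 10.4569*h + 6.2816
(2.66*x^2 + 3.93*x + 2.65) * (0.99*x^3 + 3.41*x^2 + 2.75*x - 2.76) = 2.6334*x^5 + 12.9613*x^4 + 23.3398*x^3 + 12.5024*x^2 - 3.5593*x - 7.314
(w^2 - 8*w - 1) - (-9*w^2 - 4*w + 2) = 10*w^2 - 4*w - 3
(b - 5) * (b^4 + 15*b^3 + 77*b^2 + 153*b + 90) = b^5 + 10*b^4 + 2*b^3 - 232*b^2 - 675*b - 450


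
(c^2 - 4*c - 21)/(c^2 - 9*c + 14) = (c + 3)/(c - 2)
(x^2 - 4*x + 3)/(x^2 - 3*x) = (x - 1)/x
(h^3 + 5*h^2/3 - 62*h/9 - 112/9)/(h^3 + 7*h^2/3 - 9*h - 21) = (3*h^2 - 2*h - 16)/(3*(h^2 - 9))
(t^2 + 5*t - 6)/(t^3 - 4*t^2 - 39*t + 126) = (t - 1)/(t^2 - 10*t + 21)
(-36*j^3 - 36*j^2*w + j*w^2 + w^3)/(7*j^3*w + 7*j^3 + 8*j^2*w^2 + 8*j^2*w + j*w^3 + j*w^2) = (-36*j^2 + w^2)/(j*(7*j*w + 7*j + w^2 + w))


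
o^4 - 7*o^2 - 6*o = o*(o - 3)*(o + 1)*(o + 2)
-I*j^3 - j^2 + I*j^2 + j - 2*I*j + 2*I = (j - 1)*(j - 2*I)*(-I*j + 1)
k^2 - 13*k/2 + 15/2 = (k - 5)*(k - 3/2)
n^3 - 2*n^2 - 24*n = n*(n - 6)*(n + 4)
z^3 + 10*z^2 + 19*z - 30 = (z - 1)*(z + 5)*(z + 6)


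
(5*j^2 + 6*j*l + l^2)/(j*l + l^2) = (5*j + l)/l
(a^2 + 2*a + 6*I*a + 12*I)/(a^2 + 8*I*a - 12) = (a + 2)/(a + 2*I)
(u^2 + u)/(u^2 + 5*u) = (u + 1)/(u + 5)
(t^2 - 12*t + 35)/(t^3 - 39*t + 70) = (t - 7)/(t^2 + 5*t - 14)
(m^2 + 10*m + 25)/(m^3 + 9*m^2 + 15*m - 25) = 1/(m - 1)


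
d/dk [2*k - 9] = 2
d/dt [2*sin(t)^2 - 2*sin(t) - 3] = 2*sin(2*t) - 2*cos(t)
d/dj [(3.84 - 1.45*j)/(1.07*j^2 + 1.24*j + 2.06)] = (1.5515*j^2 - 8.2176*j - 7.7486)/(1.1449*j^4 + 2.6536*j^3 + 5.946*j^2 + 5.1088*j + 4.2436)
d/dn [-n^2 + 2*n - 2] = 2 - 2*n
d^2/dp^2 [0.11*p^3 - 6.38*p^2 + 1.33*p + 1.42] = 0.66*p - 12.76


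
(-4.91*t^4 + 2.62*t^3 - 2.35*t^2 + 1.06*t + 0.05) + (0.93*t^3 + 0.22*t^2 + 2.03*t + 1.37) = -4.91*t^4 + 3.55*t^3 - 2.13*t^2 + 3.09*t + 1.42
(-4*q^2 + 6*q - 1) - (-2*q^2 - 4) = -2*q^2 + 6*q + 3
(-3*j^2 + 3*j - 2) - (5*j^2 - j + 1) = -8*j^2 + 4*j - 3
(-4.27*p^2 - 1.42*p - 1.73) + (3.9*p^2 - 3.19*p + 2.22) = -0.37*p^2 - 4.61*p + 0.49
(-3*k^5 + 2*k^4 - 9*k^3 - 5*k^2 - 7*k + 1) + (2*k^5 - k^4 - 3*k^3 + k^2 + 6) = -k^5 + k^4 - 12*k^3 - 4*k^2 - 7*k + 7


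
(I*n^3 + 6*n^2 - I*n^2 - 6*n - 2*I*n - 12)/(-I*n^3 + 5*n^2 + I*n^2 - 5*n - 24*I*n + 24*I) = (-n^3 + n^2*(1 + 6*I) + n*(2 - 6*I) - 12*I)/(n^3 + n^2*(-1 + 5*I) + n*(24 - 5*I) - 24)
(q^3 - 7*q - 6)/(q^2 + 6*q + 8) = (q^2 - 2*q - 3)/(q + 4)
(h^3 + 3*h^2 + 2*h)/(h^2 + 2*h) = h + 1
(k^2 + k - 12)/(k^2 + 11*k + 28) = (k - 3)/(k + 7)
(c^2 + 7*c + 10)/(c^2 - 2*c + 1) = (c^2 + 7*c + 10)/(c^2 - 2*c + 1)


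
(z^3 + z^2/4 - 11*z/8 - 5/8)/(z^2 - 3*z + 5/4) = (8*z^3 + 2*z^2 - 11*z - 5)/(2*(4*z^2 - 12*z + 5))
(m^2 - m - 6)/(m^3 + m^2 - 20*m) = (m^2 - m - 6)/(m*(m^2 + m - 20))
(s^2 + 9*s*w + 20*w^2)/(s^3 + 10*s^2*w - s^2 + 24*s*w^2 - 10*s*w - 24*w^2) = (s + 5*w)/(s^2 + 6*s*w - s - 6*w)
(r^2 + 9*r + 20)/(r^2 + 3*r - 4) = (r + 5)/(r - 1)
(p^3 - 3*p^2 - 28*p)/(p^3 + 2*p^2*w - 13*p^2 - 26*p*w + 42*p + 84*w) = p*(p + 4)/(p^2 + 2*p*w - 6*p - 12*w)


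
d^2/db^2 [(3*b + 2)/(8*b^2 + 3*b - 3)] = 2*((3*b + 2)*(16*b + 3)^2 - (72*b + 25)*(8*b^2 + 3*b - 3))/(8*b^2 + 3*b - 3)^3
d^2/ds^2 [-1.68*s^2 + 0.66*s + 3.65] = -3.36000000000000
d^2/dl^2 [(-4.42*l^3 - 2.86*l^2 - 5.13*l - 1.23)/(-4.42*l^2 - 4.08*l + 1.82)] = (1.13686837721616e-13*l^5 + 2.27373675443232e-13*l^4 + 315.557944*l^3 + 85.2936239999999*l^2 + 468.539448*l + 155.872952)/(86.350888*l^6 + 239.125536*l^5 + 114.06252*l^4 - 129.0096*l^3 - 46.96692*l^2 + 40.543776*l - 6.028568)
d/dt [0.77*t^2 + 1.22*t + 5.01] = 1.54*t + 1.22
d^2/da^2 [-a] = 0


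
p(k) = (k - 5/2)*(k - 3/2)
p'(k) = 2*k - 4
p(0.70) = 1.44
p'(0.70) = -2.60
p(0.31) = 2.61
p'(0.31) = -3.38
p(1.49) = 0.01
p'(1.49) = -1.02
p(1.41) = 0.10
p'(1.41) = -1.18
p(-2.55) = 20.45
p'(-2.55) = -9.10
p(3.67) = 2.54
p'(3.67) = 3.34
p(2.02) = -0.25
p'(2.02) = 0.04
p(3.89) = 3.32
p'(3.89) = 3.78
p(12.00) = 99.75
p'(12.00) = 20.00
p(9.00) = 48.75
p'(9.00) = 14.00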